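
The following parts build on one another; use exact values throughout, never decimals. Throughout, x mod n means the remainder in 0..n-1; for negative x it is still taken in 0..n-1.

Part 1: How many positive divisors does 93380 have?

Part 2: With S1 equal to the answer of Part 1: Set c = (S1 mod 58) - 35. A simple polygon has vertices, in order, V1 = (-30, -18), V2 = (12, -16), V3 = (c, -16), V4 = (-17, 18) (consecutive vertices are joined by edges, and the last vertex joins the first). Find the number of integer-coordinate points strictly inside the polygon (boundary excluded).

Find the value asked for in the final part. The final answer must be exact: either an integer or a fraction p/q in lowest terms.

Part 1: 93380 = 2^2 * 5 * 7 * 23 * 29; number of divisors = (2+1) * (1+1) * (1+1) * (1+1) * (1+1) = 48; answer 48
Part 2: S1 = 48; c = 13; cross terms: (-30*-16 - 12*-18)=696, (12*-16 - 13*-16)=16, (13*18 - -17*-16)=-38, (-17*-18 - -30*18)=846; twice the area = |1520| = 1520; area = 760; boundary points = 2 + 1 + 2 + 1 = 6; strictly interior points = area - boundary/2 + 1 = 758; answer 758

758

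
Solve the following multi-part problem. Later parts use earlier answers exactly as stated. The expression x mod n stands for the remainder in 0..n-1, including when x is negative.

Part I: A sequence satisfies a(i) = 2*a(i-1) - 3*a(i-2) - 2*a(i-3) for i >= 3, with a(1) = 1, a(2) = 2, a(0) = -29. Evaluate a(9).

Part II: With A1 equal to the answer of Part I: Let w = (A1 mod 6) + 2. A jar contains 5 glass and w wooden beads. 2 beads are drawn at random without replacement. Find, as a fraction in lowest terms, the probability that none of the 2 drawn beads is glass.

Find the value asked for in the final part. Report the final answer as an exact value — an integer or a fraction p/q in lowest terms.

7/22

Part I: a(3) = 2*(2) - 3*(1) - 2*(-29) = 59; iterating: a(3)=59, a(4)=110, a(5)=39, a(6)=-370, a(7)=-1077, a(8)=-1122, a(9)=1727; answer 1727
Part II: A1 = 1727; w = 7; total draws C(12,2) = 66; favorable C(7,2) = 21; P = 7/22; answer 7/22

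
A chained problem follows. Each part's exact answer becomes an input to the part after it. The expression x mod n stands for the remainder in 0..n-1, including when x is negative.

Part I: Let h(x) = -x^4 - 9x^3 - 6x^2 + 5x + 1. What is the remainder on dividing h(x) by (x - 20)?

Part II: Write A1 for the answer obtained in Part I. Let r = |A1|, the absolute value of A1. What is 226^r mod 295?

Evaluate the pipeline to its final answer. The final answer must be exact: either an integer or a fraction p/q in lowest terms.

Part I: remainder = value at the root: -1*(20)^4 - 9*(20)^3 - 6*(20)^2 + 5*(20)^1 + 1 = (-160000) + (-72000) + (-2400) + (100) + (1) = -234299; answer -234299
Part II: A1 = -234299; r = 234299; squarings mod 295: 226^1=226, 226^2=41, 226^4=206, 226^8=251, 226^16=166, 226^32=121, 226^64=186, 226^128=81, 226^256=71, 226^512=26, 226^1024=86, 226^2048=21, 226^4096=146, 226^8192=76, 226^16384=171, 226^32768=36, 226^65536=116, 226^131072=181; 226^234299 = 226^1 * 226^2 * 226^8 * 226^16 * 226^32 * 226^256 * 226^512 * 226^4096 * 226^32768 * 226^65536 * 226^131072 = 251 (mod 295); answer 251

251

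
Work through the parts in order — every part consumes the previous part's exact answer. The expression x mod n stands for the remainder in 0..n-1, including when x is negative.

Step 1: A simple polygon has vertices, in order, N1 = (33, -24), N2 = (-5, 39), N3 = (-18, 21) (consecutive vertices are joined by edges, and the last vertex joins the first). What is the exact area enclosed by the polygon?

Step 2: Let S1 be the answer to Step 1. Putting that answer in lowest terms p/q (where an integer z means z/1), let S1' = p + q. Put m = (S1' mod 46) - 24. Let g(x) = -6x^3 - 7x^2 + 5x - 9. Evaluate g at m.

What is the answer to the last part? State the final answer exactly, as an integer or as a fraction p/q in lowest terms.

Step 1: cross terms: (33*39 - -5*-24)=1167, (-5*21 - -18*39)=597, (-18*-24 - 33*21)=-261; twice the area = |1503| = 1503; area = 1503/2; answer 1503/2
Step 2: S1 = 1503/2; threaded value p + q = 1505; m = 9; -6*(9)^3 - 7*(9)^2 + 5*(9)^1 - 9 = (-4374) + (-567) + (45) + (-9) = -4905; answer -4905

-4905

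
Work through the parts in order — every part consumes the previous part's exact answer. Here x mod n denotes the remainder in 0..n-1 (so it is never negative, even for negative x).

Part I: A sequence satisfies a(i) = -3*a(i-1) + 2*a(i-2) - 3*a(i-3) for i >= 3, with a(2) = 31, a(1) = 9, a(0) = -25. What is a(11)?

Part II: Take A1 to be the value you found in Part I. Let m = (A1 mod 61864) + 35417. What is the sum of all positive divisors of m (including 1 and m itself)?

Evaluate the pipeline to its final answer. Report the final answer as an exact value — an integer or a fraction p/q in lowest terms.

65296

Part I: a(3) = -3*(31) + 2*(9) - 3*(-25) = 0; iterating: a(3)=0, a(4)=35, a(5)=-198, a(6)=664, a(7)=-2493, a(8)=9401, a(9)=-35181, a(10)=131824, a(11)=-494037; answer -494037
Part II: A1 = -494037; m = 36292; 36292 = 2^2 * 43 * 211; sigma = (1 + 2 + 4) * (1 + 43) * (1 + 211) = 7 * 44 * 212 = 65296; answer 65296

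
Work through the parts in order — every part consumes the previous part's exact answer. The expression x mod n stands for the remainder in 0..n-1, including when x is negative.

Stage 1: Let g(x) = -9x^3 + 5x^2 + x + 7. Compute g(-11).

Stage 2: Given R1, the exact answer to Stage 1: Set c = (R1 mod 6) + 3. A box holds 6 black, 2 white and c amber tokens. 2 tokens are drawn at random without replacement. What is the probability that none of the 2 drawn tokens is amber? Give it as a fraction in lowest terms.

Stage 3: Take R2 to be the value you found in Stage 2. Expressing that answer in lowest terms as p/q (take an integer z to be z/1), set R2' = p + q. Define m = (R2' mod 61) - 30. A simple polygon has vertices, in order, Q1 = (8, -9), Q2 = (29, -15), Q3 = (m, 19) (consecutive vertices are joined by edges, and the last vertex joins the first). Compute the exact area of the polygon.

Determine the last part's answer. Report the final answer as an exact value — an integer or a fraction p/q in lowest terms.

Stage 1: -9*(-11)^3 + 5*(-11)^2 + 1*(-11)^1 + 7 = (11979) + (605) + (-11) + (7) = 12580; answer 12580
Stage 2: R1 = 12580; c = 7; total draws C(15,2) = 105; favorable C(8,2) = 28; P = 4/15; answer 4/15
Stage 3: R2 = 4/15; threaded value p + q = 19; m = -11; cross terms: (8*-15 - 29*-9)=141, (29*19 - -11*-15)=386, (-11*-9 - 8*19)=-53; twice the area = |474| = 474; area = 237; answer 237

237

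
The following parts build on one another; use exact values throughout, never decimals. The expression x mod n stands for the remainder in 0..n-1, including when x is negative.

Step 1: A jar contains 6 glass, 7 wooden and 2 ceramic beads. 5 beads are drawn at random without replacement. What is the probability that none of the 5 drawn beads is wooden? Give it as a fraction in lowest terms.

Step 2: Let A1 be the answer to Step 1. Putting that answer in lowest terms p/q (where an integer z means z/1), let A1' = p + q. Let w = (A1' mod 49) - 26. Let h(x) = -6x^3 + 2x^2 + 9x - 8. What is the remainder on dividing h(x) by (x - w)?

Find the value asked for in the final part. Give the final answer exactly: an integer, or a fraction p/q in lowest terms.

Step 1: total draws C(15,5) = 3003; favorable C(8,5) = 56; P = 8/429; answer 8/429
Step 2: A1 = 8/429; threaded value p + q = 437; w = 19; remainder = value at the root: -6*(19)^3 + 2*(19)^2 + 9*(19)^1 - 8 = (-41154) + (722) + (171) + (-8) = -40269; answer -40269

-40269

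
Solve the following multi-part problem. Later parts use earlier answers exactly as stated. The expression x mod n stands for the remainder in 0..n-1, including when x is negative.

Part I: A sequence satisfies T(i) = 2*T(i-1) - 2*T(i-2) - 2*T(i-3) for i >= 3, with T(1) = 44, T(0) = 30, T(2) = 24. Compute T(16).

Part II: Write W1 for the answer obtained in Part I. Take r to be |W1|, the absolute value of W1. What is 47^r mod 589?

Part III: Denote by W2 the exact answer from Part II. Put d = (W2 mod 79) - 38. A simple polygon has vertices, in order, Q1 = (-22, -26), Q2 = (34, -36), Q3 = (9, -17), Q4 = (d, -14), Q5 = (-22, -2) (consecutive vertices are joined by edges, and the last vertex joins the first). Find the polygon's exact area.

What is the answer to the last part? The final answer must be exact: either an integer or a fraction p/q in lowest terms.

1013

Part I: T(3) = 2*(24) - 2*(44) - 2*(30) = -100; iterating: T(3)=-100, T(4)=-336, T(5)=-520, T(6)=-168, T(7)=1376, T(8)=4128, T(9)=5840, T(10)=672, T(11)=-18592, T(12)=-50208, T(13)=-64576, T(14)=8448, T(15)=246464, T(16)=605184; answer 605184
Part II: W1 = 605184; r = 605184; squarings mod 589: 47^1=47, 47^2=442, 47^4=405, 47^8=283, 47^16=574, 47^32=225, 47^64=560, 47^128=252, 47^256=481, 47^512=473, 47^1024=498, 47^2048=35, 47^4096=47, 47^8192=442, 47^16384=405, 47^32768=283, 47^65536=574, 47^131072=225, 47^262144=560, 47^524288=252; 47^605184 = 47^1024 * 47^2048 * 47^4096 * 47^8192 * 47^65536 * 47^524288 = 467 (mod 589); answer 467
Part III: W2 = 467; d = 34; cross terms: (-22*-36 - 34*-26)=1676, (34*-17 - 9*-36)=-254, (9*-14 - 34*-17)=452, (34*-2 - -22*-14)=-376, (-22*-26 - -22*-2)=528; twice the area = |2026| = 2026; area = 1013; answer 1013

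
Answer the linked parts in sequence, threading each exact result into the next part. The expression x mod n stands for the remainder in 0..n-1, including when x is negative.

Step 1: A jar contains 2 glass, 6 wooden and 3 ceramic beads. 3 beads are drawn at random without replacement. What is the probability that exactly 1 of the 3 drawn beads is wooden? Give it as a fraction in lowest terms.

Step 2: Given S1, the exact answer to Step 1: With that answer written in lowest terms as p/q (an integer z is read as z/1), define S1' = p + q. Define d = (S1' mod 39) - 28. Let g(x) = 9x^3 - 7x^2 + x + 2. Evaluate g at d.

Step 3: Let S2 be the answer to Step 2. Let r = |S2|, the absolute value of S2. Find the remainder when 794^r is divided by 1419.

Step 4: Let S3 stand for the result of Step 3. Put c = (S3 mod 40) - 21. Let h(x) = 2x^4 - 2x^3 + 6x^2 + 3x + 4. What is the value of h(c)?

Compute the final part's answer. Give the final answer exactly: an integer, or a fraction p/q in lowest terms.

178555

Step 1: total draws C(11,3) = 165; favorable C(6,1)*C(5,2) = 60; P = 4/11; answer 4/11
Step 2: S1 = 4/11; threaded value p + q = 15; d = -13; 9*(-13)^3 - 7*(-13)^2 + 1*(-13)^1 + 2 = (-19773) + (-1183) + (-13) + (2) = -20967; answer -20967
Step 3: S2 = -20967; r = 20967; squarings mod 1419: 794^1=794, 794^2=400, 794^4=1072, 794^8=1213, 794^16=1285, 794^32=928, 794^64=1270, 794^128=916, 794^256=427, 794^512=697, 794^1024=511, 794^2048=25, 794^4096=625, 794^8192=400, 794^16384=1072; 794^20967 = 794^1 * 794^2 * 794^4 * 794^32 * 794^64 * 794^128 * 794^256 * 794^4096 * 794^16384 = 524 (mod 1419); answer 524
Step 4: S3 = 524; c = -17; 2*(-17)^4 - 2*(-17)^3 + 6*(-17)^2 + 3*(-17)^1 + 4 = (167042) + (9826) + (1734) + (-51) + (4) = 178555; answer 178555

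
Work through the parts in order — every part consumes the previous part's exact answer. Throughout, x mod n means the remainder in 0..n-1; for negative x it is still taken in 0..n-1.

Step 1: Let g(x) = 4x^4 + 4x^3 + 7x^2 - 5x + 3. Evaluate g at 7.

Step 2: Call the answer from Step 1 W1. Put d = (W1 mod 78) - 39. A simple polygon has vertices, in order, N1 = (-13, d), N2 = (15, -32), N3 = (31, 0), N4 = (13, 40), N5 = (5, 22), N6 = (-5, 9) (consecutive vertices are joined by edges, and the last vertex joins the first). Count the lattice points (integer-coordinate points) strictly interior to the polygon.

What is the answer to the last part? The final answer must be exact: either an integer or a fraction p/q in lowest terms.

Step 1: 4*(7)^4 + 4*(7)^3 + 7*(7)^2 - 5*(7)^1 + 3 = (9604) + (1372) + (343) + (-35) + (3) = 11287; answer 11287
Step 2: W1 = 11287; d = 16; cross terms: (-13*-32 - 15*16)=176, (15*0 - 31*-32)=992, (31*40 - 13*0)=1240, (13*22 - 5*40)=86, (5*9 - -5*22)=155, (-5*16 - -13*9)=37; twice the area = |2686| = 2686; area = 1343; boundary points = 4 + 16 + 2 + 2 + 1 + 1 = 26; strictly interior points = area - boundary/2 + 1 = 1331; answer 1331

1331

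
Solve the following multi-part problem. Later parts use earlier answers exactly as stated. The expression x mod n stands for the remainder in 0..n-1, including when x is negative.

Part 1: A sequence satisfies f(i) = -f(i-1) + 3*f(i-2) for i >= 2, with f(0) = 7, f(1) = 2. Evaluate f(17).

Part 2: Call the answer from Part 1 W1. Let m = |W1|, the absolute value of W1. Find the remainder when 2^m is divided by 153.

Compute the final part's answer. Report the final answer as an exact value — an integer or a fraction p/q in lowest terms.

83

Part 1: f(2) = -1*(2) + 3*(7) = 19; iterating: f(2)=19, f(3)=-13, f(4)=70, f(5)=-109, f(6)=319, f(7)=-646, f(8)=1603, f(9)=-3541, f(10)=8350, f(11)=-18973, f(12)=44023, f(13)=-100942, f(14)=233011, f(15)=-535837, f(16)=1234870, f(17)=-2842381; answer -2842381
Part 2: W1 = -2842381; m = 2842381; squarings mod 153: 2^1=2, 2^2=4, 2^4=16, 2^8=103, 2^16=52, 2^32=103, 2^64=52, 2^128=103, 2^256=52, 2^512=103, 2^1024=52, 2^2048=103, 2^4096=52, 2^8192=103, 2^16384=52, 2^32768=103, 2^65536=52, 2^131072=103, 2^262144=52, 2^524288=103, 2^1048576=52, 2^2097152=103; 2^2842381 = 2^1 * 2^4 * 2^8 * 2^256 * 2^512 * 2^1024 * 2^2048 * 2^4096 * 2^16384 * 2^65536 * 2^131072 * 2^524288 * 2^2097152 = 83 (mod 153); answer 83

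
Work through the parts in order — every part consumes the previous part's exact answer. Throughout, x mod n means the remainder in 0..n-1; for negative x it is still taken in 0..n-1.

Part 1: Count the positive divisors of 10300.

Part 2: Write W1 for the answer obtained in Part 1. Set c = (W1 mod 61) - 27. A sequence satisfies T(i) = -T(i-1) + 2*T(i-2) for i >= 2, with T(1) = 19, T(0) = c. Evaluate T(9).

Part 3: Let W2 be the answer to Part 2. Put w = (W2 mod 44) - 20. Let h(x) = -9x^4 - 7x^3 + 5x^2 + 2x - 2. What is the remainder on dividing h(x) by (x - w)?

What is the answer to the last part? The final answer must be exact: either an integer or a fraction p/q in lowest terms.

-23753

Part 1: 10300 = 2^2 * 5^2 * 103; number of divisors = (2+1) * (2+1) * (1+1) = 18; answer 18
Part 2: W1 = 18; c = -9; T(2) = -1*(19) + 2*(-9) = -37; iterating: T(2)=-37, T(3)=75, T(4)=-149, T(5)=299, T(6)=-597, T(7)=1195, T(8)=-2389, T(9)=4779; answer 4779
Part 3: W2 = 4779; w = 7; remainder = value at the root: -9*(7)^4 - 7*(7)^3 + 5*(7)^2 + 2*(7)^1 - 2 = (-21609) + (-2401) + (245) + (14) + (-2) = -23753; answer -23753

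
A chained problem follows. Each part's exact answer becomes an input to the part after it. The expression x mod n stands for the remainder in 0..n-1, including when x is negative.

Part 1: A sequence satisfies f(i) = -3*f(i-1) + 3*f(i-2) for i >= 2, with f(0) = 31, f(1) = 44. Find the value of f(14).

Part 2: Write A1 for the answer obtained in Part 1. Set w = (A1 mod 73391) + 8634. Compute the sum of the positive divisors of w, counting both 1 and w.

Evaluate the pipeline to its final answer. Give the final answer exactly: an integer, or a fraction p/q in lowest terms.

34020

Part 1: f(2) = -3*(44) + 3*(31) = -39; iterating: f(2)=-39, f(3)=249, f(4)=-864, f(5)=3339, f(6)=-12609, f(7)=47844, f(8)=-181359, f(9)=687609, f(10)=-2606904, f(11)=9883539, f(12)=-37471329, f(13)=142064604, f(14)=-538607799; answer -538607799
Part 2: A1 = -538607799; w = 17384; 17384 = 2^3 * 41 * 53; sigma = (1 + 2 + 4 + 8) * (1 + 41) * (1 + 53) = 15 * 42 * 54 = 34020; answer 34020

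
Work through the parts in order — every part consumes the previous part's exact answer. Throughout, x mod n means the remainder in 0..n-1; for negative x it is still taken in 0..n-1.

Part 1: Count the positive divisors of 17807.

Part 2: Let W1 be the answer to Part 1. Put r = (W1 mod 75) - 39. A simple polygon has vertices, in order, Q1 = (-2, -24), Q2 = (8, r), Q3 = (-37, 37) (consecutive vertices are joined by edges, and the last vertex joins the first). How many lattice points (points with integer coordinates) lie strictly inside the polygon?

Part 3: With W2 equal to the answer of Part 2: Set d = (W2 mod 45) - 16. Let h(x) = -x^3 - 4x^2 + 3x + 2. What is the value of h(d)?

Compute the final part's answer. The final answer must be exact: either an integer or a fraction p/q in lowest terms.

-5070

Part 1: 17807 is prime, so its only divisors are 1 and 17807; count = 2; answer 2
Part 2: W1 = 2; r = -37; cross terms: (-2*-37 - 8*-24)=266, (8*37 - -37*-37)=-1073, (-37*-24 - -2*37)=962; twice the area = |155| = 155; area = 155/2; boundary points = 1 + 1 + 1 = 3; strictly interior points = area - boundary/2 + 1 = 77; answer 77
Part 3: W2 = 77; d = 16; -1*(16)^3 - 4*(16)^2 + 3*(16)^1 + 2 = (-4096) + (-1024) + (48) + (2) = -5070; answer -5070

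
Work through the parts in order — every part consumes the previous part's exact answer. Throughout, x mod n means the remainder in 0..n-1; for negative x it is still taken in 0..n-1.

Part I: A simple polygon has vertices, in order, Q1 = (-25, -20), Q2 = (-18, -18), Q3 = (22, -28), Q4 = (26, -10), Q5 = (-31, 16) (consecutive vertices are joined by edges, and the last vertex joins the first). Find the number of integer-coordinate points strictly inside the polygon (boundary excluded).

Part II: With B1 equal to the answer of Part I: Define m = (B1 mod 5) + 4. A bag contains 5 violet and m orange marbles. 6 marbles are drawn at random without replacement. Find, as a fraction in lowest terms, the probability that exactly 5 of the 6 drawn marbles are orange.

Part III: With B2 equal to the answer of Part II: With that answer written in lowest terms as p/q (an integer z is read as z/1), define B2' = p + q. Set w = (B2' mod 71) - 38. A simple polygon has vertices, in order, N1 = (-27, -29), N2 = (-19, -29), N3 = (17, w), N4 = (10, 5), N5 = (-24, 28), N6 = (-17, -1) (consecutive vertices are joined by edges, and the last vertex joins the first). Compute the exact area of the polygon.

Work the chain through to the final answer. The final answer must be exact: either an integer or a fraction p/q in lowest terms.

1857/2

Part I: cross terms: (-25*-18 - -18*-20)=90, (-18*-28 - 22*-18)=900, (22*-10 - 26*-28)=508, (26*16 - -31*-10)=106, (-31*-20 - -25*16)=1020; twice the area = |2624| = 2624; area = 1312; boundary points = 1 + 10 + 2 + 1 + 6 = 20; strictly interior points = area - boundary/2 + 1 = 1303; answer 1303
Part II: B1 = 1303; m = 7; total draws C(12,6) = 924; favorable C(7,5)*C(5,1) = 105; P = 5/44; answer 5/44
Part III: B2 = 5/44; threaded value p + q = 49; w = 11; cross terms: (-27*-29 - -19*-29)=232, (-19*11 - 17*-29)=284, (17*5 - 10*11)=-25, (10*28 - -24*5)=400, (-24*-1 - -17*28)=500, (-17*-29 - -27*-1)=466; twice the area = |1857| = 1857; area = 1857/2; answer 1857/2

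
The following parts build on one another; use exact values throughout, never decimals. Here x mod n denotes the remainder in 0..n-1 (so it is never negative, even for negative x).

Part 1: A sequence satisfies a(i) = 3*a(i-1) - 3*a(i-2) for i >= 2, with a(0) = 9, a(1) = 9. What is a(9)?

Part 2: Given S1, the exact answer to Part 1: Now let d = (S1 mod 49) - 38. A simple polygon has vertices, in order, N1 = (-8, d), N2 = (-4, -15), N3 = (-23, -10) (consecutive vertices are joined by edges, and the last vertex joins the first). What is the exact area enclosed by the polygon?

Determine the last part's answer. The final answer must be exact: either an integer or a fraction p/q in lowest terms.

Part 1: a(2) = 3*(9) - 3*(9) = 0; iterating: a(2)=0, a(3)=-27, a(4)=-81, a(5)=-162, a(6)=-243, a(7)=-243, a(8)=0, a(9)=729; answer 729
Part 2: S1 = 729; d = 5; cross terms: (-8*-15 - -4*5)=140, (-4*-10 - -23*-15)=-305, (-23*5 - -8*-10)=-195; twice the area = |-360| = 360; area = 180; answer 180

180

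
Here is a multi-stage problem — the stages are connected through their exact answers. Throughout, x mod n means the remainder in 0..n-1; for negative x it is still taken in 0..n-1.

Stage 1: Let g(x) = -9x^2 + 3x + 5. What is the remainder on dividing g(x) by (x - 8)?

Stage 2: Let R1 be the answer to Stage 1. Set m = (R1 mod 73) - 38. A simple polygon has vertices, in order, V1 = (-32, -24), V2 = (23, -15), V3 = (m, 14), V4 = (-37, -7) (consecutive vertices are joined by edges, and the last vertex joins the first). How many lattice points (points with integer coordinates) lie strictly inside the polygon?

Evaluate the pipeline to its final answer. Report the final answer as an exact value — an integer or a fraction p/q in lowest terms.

Stage 1: remainder = value at the root: -9*(8)^2 + 3*(8)^1 + 5 = (-576) + (24) + (5) = -547; answer -547
Stage 2: R1 = -547; m = -1; cross terms: (-32*-15 - 23*-24)=1032, (23*14 - -1*-15)=307, (-1*-7 - -37*14)=525, (-37*-24 - -32*-7)=664; twice the area = |2528| = 2528; area = 1264; boundary points = 1 + 1 + 3 + 1 = 6; strictly interior points = area - boundary/2 + 1 = 1262; answer 1262

1262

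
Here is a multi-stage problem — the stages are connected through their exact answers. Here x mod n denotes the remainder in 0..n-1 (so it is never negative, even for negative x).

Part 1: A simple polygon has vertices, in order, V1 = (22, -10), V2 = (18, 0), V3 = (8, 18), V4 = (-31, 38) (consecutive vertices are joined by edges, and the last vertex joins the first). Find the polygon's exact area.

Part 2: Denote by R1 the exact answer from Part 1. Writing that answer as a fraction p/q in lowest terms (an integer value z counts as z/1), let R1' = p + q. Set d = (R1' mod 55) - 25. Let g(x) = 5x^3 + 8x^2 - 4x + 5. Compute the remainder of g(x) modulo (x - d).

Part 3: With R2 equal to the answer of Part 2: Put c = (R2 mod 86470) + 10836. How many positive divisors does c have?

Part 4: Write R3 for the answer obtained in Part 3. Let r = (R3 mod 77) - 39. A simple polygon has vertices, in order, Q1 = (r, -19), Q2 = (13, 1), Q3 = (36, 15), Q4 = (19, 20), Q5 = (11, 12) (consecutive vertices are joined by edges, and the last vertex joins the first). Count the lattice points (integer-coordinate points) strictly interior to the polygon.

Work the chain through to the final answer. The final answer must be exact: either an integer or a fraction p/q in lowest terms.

396

Part 1: cross terms: (22*0 - 18*-10)=180, (18*18 - 8*0)=324, (8*38 - -31*18)=862, (-31*-10 - 22*38)=-526; twice the area = |840| = 840; area = 420; answer 420
Part 2: R1 = 420; threaded value p + q = 421; d = 11; remainder = value at the root: 5*(11)^3 + 8*(11)^2 - 4*(11)^1 + 5 = (6655) + (968) + (-44) + (5) = 7584; answer 7584
Part 3: R2 = 7584; c = 18420; 18420 = 2^2 * 3 * 5 * 307; number of divisors = (2+1) * (1+1) * (1+1) * (1+1) = 24; answer 24
Part 4: R3 = 24; r = -15; cross terms: (-15*1 - 13*-19)=232, (13*15 - 36*1)=159, (36*20 - 19*15)=435, (19*12 - 11*20)=8, (11*-19 - -15*12)=-29; twice the area = |805| = 805; area = 805/2; boundary points = 4 + 1 + 1 + 8 + 1 = 15; strictly interior points = area - boundary/2 + 1 = 396; answer 396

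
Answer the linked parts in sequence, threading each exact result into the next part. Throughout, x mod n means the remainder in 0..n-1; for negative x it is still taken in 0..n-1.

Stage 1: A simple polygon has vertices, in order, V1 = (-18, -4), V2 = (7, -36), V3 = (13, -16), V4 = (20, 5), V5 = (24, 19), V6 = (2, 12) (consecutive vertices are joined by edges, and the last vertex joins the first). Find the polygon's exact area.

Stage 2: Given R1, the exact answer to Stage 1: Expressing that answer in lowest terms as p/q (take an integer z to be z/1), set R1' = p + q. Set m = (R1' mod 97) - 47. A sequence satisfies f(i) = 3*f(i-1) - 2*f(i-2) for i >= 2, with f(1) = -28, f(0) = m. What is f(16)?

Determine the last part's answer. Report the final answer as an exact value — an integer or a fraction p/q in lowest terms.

Stage 1: cross terms: (-18*-36 - 7*-4)=676, (7*-16 - 13*-36)=356, (13*5 - 20*-16)=385, (20*19 - 24*5)=260, (24*12 - 2*19)=250, (2*-4 - -18*12)=208; twice the area = |2135| = 2135; area = 2135/2; answer 2135/2
Stage 2: R1 = 2135/2; threaded value p + q = 2137; m = -44; f(2) = 3*(-28) - 2*(-44) = 4; iterating: f(2)=4, f(3)=68, f(4)=196, f(5)=452, f(6)=964, f(7)=1988, f(8)=4036, f(9)=8132, f(10)=16324, f(11)=32708, f(12)=65476, f(13)=131012, f(14)=262084, f(15)=524228, f(16)=1048516; answer 1048516

1048516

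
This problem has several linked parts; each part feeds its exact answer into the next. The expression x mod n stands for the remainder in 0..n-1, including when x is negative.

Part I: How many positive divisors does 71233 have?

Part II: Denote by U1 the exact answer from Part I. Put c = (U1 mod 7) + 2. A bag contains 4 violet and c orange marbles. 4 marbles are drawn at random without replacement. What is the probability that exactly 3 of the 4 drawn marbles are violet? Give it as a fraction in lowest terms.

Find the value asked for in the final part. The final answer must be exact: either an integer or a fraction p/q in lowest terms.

8/35

Part I: 71233 is prime, so its only divisors are 1 and 71233; count = 2; answer 2
Part II: U1 = 2; c = 4; total draws C(8,4) = 70; favorable C(4,3)*C(4,1) = 16; P = 8/35; answer 8/35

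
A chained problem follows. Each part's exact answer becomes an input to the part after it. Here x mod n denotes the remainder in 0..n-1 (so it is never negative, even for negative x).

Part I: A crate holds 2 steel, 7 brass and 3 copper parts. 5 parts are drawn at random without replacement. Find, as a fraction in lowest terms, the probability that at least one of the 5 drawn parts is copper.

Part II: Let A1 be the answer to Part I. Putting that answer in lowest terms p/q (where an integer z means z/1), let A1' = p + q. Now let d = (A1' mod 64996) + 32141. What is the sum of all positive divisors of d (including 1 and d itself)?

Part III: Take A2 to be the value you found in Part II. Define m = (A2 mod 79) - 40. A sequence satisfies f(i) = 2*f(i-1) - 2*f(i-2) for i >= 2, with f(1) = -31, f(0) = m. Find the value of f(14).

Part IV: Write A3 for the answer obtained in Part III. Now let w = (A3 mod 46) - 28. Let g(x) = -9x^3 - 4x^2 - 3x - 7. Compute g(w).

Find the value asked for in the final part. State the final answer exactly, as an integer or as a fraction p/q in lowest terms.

8623

Part I: total draws C(12,5) = 792; complement C(9,5) = 126; favorable 792 - 126 = 666; P = 37/44; answer 37/44
Part II: A1 = 37/44; threaded value p + q = 81; d = 32222; 32222 = 2 * 16111; sigma = (1 + 2) * (1 + 16111) = 3 * 16112 = 48336; answer 48336
Part III: A2 = 48336; m = 27; f(2) = 2*(-31) - 2*(27) = -116; iterating: f(2)=-116, f(3)=-170, f(4)=-108, f(5)=124, f(6)=464, f(7)=680, f(8)=432, f(9)=-496, f(10)=-1856, f(11)=-2720, f(12)=-1728, f(13)=1984, f(14)=7424; answer 7424
Part IV: A3 = 7424; w = -10; -9*(-10)^3 - 4*(-10)^2 - 3*(-10)^1 - 7 = (9000) + (-400) + (30) + (-7) = 8623; answer 8623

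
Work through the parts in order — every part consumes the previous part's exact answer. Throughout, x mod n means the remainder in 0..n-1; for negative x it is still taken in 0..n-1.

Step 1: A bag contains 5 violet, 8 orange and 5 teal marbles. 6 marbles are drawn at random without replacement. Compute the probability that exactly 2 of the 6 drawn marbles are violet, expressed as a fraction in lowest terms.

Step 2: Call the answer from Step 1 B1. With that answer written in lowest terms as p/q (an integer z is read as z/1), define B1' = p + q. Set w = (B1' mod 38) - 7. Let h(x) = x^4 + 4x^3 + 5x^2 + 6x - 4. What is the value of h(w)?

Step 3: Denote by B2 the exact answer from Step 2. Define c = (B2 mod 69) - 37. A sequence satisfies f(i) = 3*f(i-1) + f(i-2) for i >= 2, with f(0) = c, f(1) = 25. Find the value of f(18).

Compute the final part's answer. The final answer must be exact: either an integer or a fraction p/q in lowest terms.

12041309107

Step 1: total draws C(18,6) = 18564; favorable C(5,2)*C(13,4) = 7150; P = 275/714; answer 275/714
Step 2: B1 = 275/714; threaded value p + q = 989; w = -6; 1*(-6)^4 + 4*(-6)^3 + 5*(-6)^2 + 6*(-6)^1 - 4 = (1296) + (-864) + (180) + (-36) + (-4) = 572; answer 572
Step 3: B2 = 572; c = -17; f(2) = 3*(25) + 1*(-17) = 58; iterating: f(2)=58, f(3)=199, f(4)=655, f(5)=2164, f(6)=7147, f(7)=23605, f(8)=77962, f(9)=257491, f(10)=850435, f(11)=2808796, f(12)=9276823, f(13)=30639265, f(14)=101194618, f(15)=334223119, f(16)=1103863975, f(17)=3645815044, f(18)=12041309107; answer 12041309107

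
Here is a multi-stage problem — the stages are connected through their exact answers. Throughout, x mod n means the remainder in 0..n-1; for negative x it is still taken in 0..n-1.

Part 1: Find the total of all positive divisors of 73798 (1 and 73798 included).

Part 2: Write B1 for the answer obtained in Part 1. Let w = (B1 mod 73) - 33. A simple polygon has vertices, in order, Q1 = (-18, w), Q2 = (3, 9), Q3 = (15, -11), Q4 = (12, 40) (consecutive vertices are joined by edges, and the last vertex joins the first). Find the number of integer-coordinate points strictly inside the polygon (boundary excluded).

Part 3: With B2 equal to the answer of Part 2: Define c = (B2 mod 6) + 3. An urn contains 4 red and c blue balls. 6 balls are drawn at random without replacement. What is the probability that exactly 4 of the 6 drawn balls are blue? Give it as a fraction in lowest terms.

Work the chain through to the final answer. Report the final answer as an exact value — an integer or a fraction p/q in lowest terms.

3/14

Part 1: 73798 = 2 * 36899; sigma = (1 + 2) * (1 + 36899) = 3 * 36900 = 110700; answer 110700
Part 2: B1 = 110700; w = -1; cross terms: (-18*9 - 3*-1)=-159, (3*-11 - 15*9)=-168, (15*40 - 12*-11)=732, (12*-1 - -18*40)=708; twice the area = |1113| = 1113; area = 1113/2; boundary points = 1 + 4 + 3 + 1 = 9; strictly interior points = area - boundary/2 + 1 = 553; answer 553
Part 3: B2 = 553; c = 4; total draws C(8,6) = 28; favorable C(4,4)*C(4,2) = 6; P = 3/14; answer 3/14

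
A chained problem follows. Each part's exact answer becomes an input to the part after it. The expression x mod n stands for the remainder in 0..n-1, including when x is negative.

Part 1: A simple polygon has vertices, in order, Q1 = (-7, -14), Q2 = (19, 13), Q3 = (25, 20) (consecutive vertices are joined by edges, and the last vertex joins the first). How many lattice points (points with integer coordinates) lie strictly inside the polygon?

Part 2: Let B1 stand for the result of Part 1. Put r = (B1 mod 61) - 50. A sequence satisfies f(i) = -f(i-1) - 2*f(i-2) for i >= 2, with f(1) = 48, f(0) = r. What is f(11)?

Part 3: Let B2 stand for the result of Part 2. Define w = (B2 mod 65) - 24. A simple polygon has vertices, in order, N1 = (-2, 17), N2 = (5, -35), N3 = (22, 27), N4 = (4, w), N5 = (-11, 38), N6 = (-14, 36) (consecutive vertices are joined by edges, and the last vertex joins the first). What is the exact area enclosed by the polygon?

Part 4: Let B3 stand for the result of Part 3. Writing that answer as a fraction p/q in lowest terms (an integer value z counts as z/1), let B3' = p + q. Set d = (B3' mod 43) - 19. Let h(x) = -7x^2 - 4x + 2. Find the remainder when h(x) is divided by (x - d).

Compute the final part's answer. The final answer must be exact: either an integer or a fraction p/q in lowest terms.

-1854

Part 1: cross terms: (-7*13 - 19*-14)=175, (19*20 - 25*13)=55, (25*-14 - -7*20)=-210; twice the area = |20| = 20; area = 10; boundary points = 1 + 1 + 2 = 4; strictly interior points = area - boundary/2 + 1 = 9; answer 9
Part 2: B1 = 9; r = -41; f(2) = -1*(48) - 2*(-41) = 34; iterating: f(2)=34, f(3)=-130, f(4)=62, f(5)=198, f(6)=-322, f(7)=-74, f(8)=718, f(9)=-570, f(10)=-866, f(11)=2006; answer 2006
Part 3: B2 = 2006; w = 32; cross terms: (-2*-35 - 5*17)=-15, (5*27 - 22*-35)=905, (22*32 - 4*27)=596, (4*38 - -11*32)=504, (-11*36 - -14*38)=136, (-14*17 - -2*36)=-166; twice the area = |1960| = 1960; area = 980; answer 980
Part 4: B3 = 980; threaded value p + q = 981; d = 16; remainder = value at the root: -7*(16)^2 - 4*(16)^1 + 2 = (-1792) + (-64) + (2) = -1854; answer -1854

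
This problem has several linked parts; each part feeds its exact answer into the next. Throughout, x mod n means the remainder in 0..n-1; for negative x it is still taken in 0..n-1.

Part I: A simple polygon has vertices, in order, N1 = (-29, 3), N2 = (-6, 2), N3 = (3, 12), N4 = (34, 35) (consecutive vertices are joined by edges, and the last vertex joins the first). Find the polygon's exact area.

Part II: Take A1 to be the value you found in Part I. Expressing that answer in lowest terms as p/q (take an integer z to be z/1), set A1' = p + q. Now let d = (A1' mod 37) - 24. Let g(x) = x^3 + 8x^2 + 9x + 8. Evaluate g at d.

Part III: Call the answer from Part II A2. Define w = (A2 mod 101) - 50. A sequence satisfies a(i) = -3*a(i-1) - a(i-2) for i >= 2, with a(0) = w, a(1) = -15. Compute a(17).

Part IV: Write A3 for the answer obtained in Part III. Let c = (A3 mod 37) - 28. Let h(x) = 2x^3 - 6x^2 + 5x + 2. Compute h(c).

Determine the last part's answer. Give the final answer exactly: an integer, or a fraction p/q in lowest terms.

682

Part I: cross terms: (-29*2 - -6*3)=-40, (-6*12 - 3*2)=-78, (3*35 - 34*12)=-303, (34*3 - -29*35)=1117; twice the area = |696| = 696; area = 348; answer 348
Part II: A1 = 348; threaded value p + q = 349; d = -8; 1*(-8)^3 + 8*(-8)^2 + 9*(-8)^1 + 8 = (-512) + (512) + (-72) + (8) = -64; answer -64
Part III: A2 = -64; w = -13; a(2) = -3*(-15) - 1*(-13) = 58; iterating: a(2)=58, a(3)=-159, a(4)=419, a(5)=-1098, a(6)=2875, a(7)=-7527, a(8)=19706, a(9)=-51591, a(10)=135067, a(11)=-353610, a(12)=925763, a(13)=-2423679, a(14)=6345274, a(15)=-16612143, a(16)=43491155, a(17)=-113861322; answer -113861322
Part IV: A3 = -113861322; c = 8; 2*(8)^3 - 6*(8)^2 + 5*(8)^1 + 2 = (1024) + (-384) + (40) + (2) = 682; answer 682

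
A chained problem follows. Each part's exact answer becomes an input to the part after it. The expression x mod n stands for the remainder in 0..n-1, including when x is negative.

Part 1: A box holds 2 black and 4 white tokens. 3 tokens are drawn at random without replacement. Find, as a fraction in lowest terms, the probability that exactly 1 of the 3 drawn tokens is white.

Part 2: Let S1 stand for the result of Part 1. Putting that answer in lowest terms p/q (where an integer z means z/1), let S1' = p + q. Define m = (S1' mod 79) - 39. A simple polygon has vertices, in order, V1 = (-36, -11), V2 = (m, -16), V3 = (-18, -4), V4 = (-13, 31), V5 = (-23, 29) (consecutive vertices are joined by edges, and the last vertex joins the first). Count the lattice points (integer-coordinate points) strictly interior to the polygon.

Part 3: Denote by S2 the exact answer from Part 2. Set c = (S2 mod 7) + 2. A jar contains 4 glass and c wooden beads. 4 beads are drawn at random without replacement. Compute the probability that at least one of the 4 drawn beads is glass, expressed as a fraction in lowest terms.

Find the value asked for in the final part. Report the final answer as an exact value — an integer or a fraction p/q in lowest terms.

121/126

Part 1: total draws C(6,3) = 20; favorable C(4,1)*C(2,2) = 4; P = 1/5; answer 1/5
Part 2: S1 = 1/5; threaded value p + q = 6; m = -33; cross terms: (-36*-16 - -33*-11)=213, (-33*-4 - -18*-16)=-156, (-18*31 - -13*-4)=-610, (-13*29 - -23*31)=336, (-23*-11 - -36*29)=1297; twice the area = |1080| = 1080; area = 540; boundary points = 1 + 3 + 5 + 2 + 1 = 12; strictly interior points = area - boundary/2 + 1 = 535; answer 535
Part 3: S2 = 535; c = 5; total draws C(9,4) = 126; complement C(5,4) = 5; favorable 126 - 5 = 121; P = 121/126; answer 121/126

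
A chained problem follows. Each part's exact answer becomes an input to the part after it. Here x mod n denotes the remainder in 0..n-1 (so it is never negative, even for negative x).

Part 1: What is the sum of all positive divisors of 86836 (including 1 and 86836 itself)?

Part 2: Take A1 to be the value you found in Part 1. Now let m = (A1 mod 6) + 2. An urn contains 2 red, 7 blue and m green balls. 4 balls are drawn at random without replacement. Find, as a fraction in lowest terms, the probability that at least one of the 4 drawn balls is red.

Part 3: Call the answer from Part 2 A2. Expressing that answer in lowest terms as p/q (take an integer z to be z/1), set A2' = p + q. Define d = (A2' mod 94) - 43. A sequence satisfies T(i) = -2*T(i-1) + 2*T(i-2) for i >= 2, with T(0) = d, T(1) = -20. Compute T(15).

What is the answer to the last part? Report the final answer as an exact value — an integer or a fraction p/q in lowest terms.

Part 1: 86836 = 2^2 * 17 * 1277; sigma = (1 + 2 + 4) * (1 + 17) * (1 + 1277) = 7 * 18 * 1278 = 161028; answer 161028
Part 2: A1 = 161028; m = 2; total draws C(11,4) = 330; complement C(9,4) = 126; favorable 330 - 126 = 204; P = 34/55; answer 34/55
Part 3: A2 = 34/55; threaded value p + q = 89; d = 46; T(2) = -2*(-20) + 2*(46) = 132; iterating: T(2)=132, T(3)=-304, T(4)=872, T(5)=-2352, T(6)=6448, T(7)=-17600, T(8)=48096, T(9)=-131392, T(10)=358976, T(11)=-980736, T(12)=2679424, T(13)=-7320320, T(14)=19999488, T(15)=-54639616; answer -54639616

-54639616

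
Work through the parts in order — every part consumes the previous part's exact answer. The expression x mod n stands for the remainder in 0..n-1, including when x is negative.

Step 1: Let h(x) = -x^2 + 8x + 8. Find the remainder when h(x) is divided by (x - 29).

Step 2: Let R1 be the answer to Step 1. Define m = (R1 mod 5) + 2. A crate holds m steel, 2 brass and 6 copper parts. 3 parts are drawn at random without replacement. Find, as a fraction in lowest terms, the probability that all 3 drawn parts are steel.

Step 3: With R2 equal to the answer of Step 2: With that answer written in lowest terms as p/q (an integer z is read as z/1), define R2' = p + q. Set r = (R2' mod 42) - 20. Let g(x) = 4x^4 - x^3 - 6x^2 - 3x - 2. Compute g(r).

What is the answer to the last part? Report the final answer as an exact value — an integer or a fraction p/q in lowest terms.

Step 1: remainder = value at the root: -1*(29)^2 + 8*(29)^1 + 8 = (-841) + (232) + (8) = -601; answer -601
Step 2: R1 = -601; m = 6; total draws C(14,3) = 364; favorable C(6,3) = 20; P = 5/91; answer 5/91
Step 3: R2 = 5/91; threaded value p + q = 96; r = -8; 4*(-8)^4 - 1*(-8)^3 - 6*(-8)^2 - 3*(-8)^1 - 2 = (16384) + (512) + (-384) + (24) + (-2) = 16534; answer 16534

16534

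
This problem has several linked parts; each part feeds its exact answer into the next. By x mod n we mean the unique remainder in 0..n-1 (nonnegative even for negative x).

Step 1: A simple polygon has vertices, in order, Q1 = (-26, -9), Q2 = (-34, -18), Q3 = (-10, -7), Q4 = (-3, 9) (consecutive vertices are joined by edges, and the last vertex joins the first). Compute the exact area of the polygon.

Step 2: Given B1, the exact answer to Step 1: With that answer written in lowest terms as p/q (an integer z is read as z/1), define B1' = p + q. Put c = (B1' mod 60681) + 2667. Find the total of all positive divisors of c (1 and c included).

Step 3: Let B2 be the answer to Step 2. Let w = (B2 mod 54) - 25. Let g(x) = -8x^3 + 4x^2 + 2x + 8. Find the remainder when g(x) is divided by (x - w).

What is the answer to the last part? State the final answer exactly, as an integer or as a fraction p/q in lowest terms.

Step 1: cross terms: (-26*-18 - -34*-9)=162, (-34*-7 - -10*-18)=58, (-10*9 - -3*-7)=-111, (-3*-9 - -26*9)=261; twice the area = |370| = 370; area = 185; answer 185
Step 2: B1 = 185; threaded value p + q = 186; c = 2853; 2853 = 3^2 * 317; sigma = (1 + 3 + 9) * (1 + 317) = 13 * 318 = 4134; answer 4134
Step 3: B2 = 4134; w = 5; remainder = value at the root: -8*(5)^3 + 4*(5)^2 + 2*(5)^1 + 8 = (-1000) + (100) + (10) + (8) = -882; answer -882

-882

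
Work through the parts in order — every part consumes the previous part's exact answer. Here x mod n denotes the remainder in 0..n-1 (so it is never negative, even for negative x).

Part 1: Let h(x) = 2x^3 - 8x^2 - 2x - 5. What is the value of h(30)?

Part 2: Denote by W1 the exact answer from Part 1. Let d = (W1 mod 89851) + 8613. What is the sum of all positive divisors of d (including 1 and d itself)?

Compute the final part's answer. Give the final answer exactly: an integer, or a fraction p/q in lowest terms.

98532

Part 1: 2*(30)^3 - 8*(30)^2 - 2*(30)^1 - 5 = (54000) + (-7200) + (-60) + (-5) = 46735; answer 46735
Part 2: W1 = 46735; d = 55348; 55348 = 2^2 * 101 * 137; sigma = (1 + 2 + 4) * (1 + 101) * (1 + 137) = 7 * 102 * 138 = 98532; answer 98532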